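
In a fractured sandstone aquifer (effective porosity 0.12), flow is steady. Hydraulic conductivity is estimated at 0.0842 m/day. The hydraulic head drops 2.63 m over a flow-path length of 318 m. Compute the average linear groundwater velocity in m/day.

0.00580

Hydraulic gradient i = Δh / L = 2.63 / 318 = 0.008270.
Darcy flux q = K · i = 0.08420 × 0.008270 = 0.0006964 m/day.
Seepage velocity v = q / n_e = 0.0006964 / 0.12 = 0.005803 m/day.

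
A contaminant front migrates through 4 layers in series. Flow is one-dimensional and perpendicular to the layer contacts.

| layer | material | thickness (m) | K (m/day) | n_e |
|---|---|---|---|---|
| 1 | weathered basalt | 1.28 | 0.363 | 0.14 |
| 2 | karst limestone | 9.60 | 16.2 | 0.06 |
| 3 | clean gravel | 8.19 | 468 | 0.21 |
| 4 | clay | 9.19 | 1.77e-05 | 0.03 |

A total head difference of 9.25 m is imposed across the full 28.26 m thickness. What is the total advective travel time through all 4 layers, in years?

423

With flow normal to the layers, continuity requires the same specific discharge q through every layer.
Σ(b_i/K_i) = 1.28/0.363 + 9.60/16.2 + 8.19/468 + 9.19/1.77e-05 = 5.192e+05 d.
q = Δh / Σ(b_i/K_i) = 9.25 / 5.192e+05 = 1.782e-05 m/day.
In each layer the seepage velocity is v_i = q/n_i, so the layer transit time is t_i = b_i·n_i / q:
  layer 1 (weathered basalt): t_1 = 1.28 × 0.14 / 1.782e-05 = 10059 d
  layer 2 (karst limestone): t_2 = 9.60 × 0.06 / 1.782e-05 = 32332 d
  layer 3 (clean gravel): t_3 = 8.19 × 0.21 / 1.782e-05 = 96540 d
  layer 4 (clay): t_4 = 9.19 × 0.03 / 1.782e-05 = 15475 d
Total t = Σ t_i = 1.544e+05 days = 422.7 years.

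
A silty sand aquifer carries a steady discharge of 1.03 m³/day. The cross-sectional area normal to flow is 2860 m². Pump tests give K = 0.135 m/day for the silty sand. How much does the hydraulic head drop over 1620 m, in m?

From Q = K·A·i, i = Q / (K·A) = 1.03 / (0.1350 × 2860) = 0.002668.
Head loss Δh = i · L = 0.002668 × 1620 = 4.322 m.

4.32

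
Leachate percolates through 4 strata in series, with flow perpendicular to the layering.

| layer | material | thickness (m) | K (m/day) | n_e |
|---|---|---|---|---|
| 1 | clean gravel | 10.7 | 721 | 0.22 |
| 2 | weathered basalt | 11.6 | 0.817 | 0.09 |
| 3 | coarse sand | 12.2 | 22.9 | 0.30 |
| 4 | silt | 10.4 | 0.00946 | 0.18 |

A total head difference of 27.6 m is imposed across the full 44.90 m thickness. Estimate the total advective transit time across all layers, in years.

0.987

With flow normal to the layers, continuity requires the same specific discharge q through every layer.
Σ(b_i/K_i) = 10.7/721 + 11.6/0.817 + 12.2/22.9 + 10.4/0.00946 = 1114 d.
q = Δh / Σ(b_i/K_i) = 27.6 / 1114 = 0.02477 m/day.
In each layer the seepage velocity is v_i = q/n_i, so the layer transit time is t_i = b_i·n_i / q:
  layer 1 (clean gravel): t_1 = 10.7 × 0.22 / 0.02477 = 95.02 d
  layer 2 (weathered basalt): t_2 = 11.6 × 0.09 / 0.02477 = 42.14 d
  layer 3 (coarse sand): t_3 = 12.2 × 0.30 / 0.02477 = 147.7 d
  layer 4 (silt): t_4 = 10.4 × 0.18 / 0.02477 = 75.57 d
Total t = Σ t_i = 360.5 days = 0.9869 years.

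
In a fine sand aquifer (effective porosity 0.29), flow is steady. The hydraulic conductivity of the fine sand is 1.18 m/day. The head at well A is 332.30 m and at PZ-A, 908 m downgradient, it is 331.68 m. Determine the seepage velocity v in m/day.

0.00278

Hydraulic gradient i = (332.30 − 331.68) / 908 = 0.62 / 908 = 0.0006828.
Darcy flux q = K · i = 1.180 × 0.0006828 = 0.0008057 m/day.
Seepage velocity v = q / n_e = 0.0008057 / 0.29 = 0.002778 m/day.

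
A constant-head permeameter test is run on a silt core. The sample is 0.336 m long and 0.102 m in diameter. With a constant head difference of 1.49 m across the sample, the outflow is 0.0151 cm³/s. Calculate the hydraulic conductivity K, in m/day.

0.0360

Cross-sectional area A = π·(d/2)² = π × (0.102/2)² = 0.008171 m².
Convert discharge: 0.0151 cm³/s = 1.510e-08 m³/s.
Darcy's law rearranged: K = Q·L / (A·Δh) = 1.510e-08 × 0.336 / (0.008171 × 1.49) = 4.167e-07 m/s = 0.03600 m/day.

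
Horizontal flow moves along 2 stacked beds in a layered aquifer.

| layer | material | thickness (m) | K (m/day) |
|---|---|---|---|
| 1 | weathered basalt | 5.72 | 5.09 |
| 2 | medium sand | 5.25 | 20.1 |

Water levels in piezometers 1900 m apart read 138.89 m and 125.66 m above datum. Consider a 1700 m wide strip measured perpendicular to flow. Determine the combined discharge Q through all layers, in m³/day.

1590

Flow is parallel to layering, so each bed carries its own Darcy discharge and the transmissivities add.
Σ(K_i·b_i) = 5.09×5.72 + 20.1×5.25 = 134.6 m²/day.
Hydraulic gradient i = (138.89 − 125.66) / 1900 = 13.23 / 1900 = 0.006963.
Q = Σ(K_i·b_i) · W · i = 134.6 × 1700 × 0.006963 = 1594 m³/day.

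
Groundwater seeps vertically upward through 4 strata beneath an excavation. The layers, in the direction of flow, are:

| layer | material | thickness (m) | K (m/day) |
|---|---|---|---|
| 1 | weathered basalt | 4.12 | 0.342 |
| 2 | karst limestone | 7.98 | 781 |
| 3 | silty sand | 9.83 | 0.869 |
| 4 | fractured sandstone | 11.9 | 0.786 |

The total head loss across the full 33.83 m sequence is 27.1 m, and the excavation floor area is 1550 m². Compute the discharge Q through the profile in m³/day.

Flow is perpendicular to layering, so the layers act in series and the equivalent K is the thickness-weighted harmonic mean.
Total thickness L = 4.12 + 7.98 + 9.83 + 11.9 = 33.83 m.
Σ(b_i/K_i) = 4.12/0.342 + 7.98/781 + 9.83/0.869 + 11.9/0.786 = 38.51 d.
K_eq = L / Σ(b_i/K_i) = 33.83 / 38.51 = 0.8785 m/day.
Q = K_eq · A · (Δh/L) = 0.8785 × 1550 × (27.1/33.83) = 1091 m³/day.

1090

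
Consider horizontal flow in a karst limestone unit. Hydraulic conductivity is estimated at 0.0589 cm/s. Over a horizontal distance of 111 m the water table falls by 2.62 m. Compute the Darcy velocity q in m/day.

Convert K: 0.0589 cm/s × 864 = 50.89 m/day.
Hydraulic gradient i = Δh / L = 2.62 / 111 = 0.02360.
Specific discharge q = K · i = 50.89 × 0.02360 = 1.201 m/day.

1.20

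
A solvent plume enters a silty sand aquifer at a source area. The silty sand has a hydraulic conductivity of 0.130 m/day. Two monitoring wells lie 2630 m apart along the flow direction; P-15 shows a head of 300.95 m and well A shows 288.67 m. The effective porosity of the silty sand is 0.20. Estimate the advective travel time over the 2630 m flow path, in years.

2370

Hydraulic gradient i = (300.95 − 288.67) / 2630 = 12.28 / 2630 = 0.004669.
Darcy flux q = K · i = 0.1300 × 0.004669 = 0.0006070 m/day.
Seepage velocity v = q / n_e = 0.0006070 / 0.20 = 0.003035 m/day.
Travel time t = L / v = 2630 / 0.003035 = 8.666e+05 days = 2373 years.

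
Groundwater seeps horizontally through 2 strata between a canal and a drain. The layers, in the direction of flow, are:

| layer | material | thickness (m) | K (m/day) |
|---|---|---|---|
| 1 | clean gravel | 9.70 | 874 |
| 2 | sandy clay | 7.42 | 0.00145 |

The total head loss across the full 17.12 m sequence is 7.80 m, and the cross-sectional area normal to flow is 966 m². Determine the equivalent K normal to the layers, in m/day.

0.00335

Flow is perpendicular to layering, so the layers act in series and the equivalent K is the thickness-weighted harmonic mean.
Total thickness L = 9.70 + 7.42 = 17.12 m.
Σ(b_i/K_i) = 9.70/874 + 7.42/0.00145 = 5117 d.
K_eq = L / Σ(b_i/K_i) = 17.12 / 5117 = 0.003346 m/day.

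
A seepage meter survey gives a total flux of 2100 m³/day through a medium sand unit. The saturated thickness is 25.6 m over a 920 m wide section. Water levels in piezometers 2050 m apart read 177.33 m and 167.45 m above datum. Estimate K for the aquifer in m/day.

18.5

Cross-sectional area A = 920 × 25.6 = 23552 m².
Hydraulic gradient i = (177.33 − 167.45) / 2050 = 9.88 / 2050 = 0.004820.
From Q = K·A·i, K = Q / (A·i) = 2100 / (23552 × 0.004820) = 18.50 m/day.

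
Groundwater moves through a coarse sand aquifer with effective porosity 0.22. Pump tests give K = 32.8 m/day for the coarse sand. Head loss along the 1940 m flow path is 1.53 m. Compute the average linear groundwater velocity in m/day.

0.118

Hydraulic gradient i = Δh / L = 1.53 / 1940 = 0.0007887.
Darcy flux q = K · i = 32.80 × 0.0007887 = 0.02587 m/day.
Seepage velocity v = q / n_e = 0.02587 / 0.22 = 0.1176 m/day.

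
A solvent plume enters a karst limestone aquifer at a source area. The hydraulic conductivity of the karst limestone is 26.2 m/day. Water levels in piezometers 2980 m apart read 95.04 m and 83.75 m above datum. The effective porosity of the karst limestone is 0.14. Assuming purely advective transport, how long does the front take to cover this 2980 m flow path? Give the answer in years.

Hydraulic gradient i = (95.04 − 83.75) / 2980 = 11.29 / 2980 = 0.003789.
Darcy flux q = K · i = 26.20 × 0.003789 = 0.09926 m/day.
Seepage velocity v = q / n_e = 0.09926 / 0.14 = 0.7090 m/day.
Travel time t = L / v = 2980 / 0.7090 = 4203 days = 11.51 years.

11.5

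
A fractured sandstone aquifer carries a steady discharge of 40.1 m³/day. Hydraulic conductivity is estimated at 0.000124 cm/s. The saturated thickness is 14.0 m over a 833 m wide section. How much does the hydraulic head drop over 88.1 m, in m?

Convert K: 0.000124 cm/s × 864 = 0.1071 m/day.
Cross-sectional area A = 833 × 14.0 = 11662 m².
From Q = K·A·i, i = Q / (K·A) = 40.1 / (0.1071 × 11662) = 0.03209.
Head loss Δh = i · L = 0.03209 × 88.1 = 2.828 m.

2.83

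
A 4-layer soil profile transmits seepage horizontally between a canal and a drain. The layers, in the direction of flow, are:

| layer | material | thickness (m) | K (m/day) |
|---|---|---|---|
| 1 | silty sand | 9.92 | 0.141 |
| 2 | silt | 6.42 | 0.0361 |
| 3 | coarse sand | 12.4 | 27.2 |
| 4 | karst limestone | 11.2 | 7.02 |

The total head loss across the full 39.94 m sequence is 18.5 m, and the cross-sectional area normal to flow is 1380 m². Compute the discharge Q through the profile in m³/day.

102

Flow is perpendicular to layering, so the layers act in series and the equivalent K is the thickness-weighted harmonic mean.
Total thickness L = 9.92 + 6.42 + 12.4 + 11.2 = 39.94 m.
Σ(b_i/K_i) = 9.92/0.141 + 6.42/0.0361 + 12.4/27.2 + 11.2/7.02 = 250.2 d.
K_eq = L / Σ(b_i/K_i) = 39.94 / 250.2 = 0.1596 m/day.
Q = K_eq · A · (Δh/L) = 0.1596 × 1380 × (18.5/39.94) = 102.0 m³/day.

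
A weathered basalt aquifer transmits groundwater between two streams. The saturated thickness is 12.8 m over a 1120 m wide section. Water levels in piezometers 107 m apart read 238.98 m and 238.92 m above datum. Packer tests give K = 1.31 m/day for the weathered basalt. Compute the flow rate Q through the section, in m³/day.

10.5

Cross-sectional area A = 1120 × 12.8 = 14336 m².
Hydraulic gradient i = (238.98 − 238.92) / 107 = 0.06 / 107 = 0.0005607.
Darcy's law: Q = K · A · i = 1.310 × 14336 × 0.0005607 = 10.53 m³/day.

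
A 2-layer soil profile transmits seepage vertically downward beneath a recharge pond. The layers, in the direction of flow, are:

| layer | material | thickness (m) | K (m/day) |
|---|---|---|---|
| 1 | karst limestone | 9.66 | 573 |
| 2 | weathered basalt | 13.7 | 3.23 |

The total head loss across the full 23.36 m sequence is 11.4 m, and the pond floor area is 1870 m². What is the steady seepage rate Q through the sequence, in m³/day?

Flow is perpendicular to layering, so the layers act in series and the equivalent K is the thickness-weighted harmonic mean.
Total thickness L = 9.66 + 13.7 = 23.36 m.
Σ(b_i/K_i) = 9.66/573 + 13.7/3.23 = 4.258 d.
K_eq = L / Σ(b_i/K_i) = 23.36 / 4.258 = 5.486 m/day.
Q = K_eq · A · (Δh/L) = 5.486 × 1870 × (11.4/23.36) = 5006 m³/day.

5010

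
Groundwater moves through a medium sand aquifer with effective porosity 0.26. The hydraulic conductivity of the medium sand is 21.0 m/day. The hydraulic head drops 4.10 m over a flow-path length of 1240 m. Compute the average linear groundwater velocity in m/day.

Hydraulic gradient i = Δh / L = 4.10 / 1240 = 0.003306.
Darcy flux q = K · i = 21.00 × 0.003306 = 0.06944 m/day.
Seepage velocity v = q / n_e = 0.06944 / 0.26 = 0.2671 m/day.

0.267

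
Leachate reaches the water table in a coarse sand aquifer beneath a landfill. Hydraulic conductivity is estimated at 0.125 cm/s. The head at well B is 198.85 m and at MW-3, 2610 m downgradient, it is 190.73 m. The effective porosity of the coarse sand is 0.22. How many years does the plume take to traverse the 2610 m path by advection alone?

Convert K: 0.125 cm/s × 864 = 108.0 m/day.
Hydraulic gradient i = (198.85 − 190.73) / 2610 = 8.12 / 2610 = 0.003111.
Darcy flux q = K · i = 108.0 × 0.003111 = 0.3360 m/day.
Seepage velocity v = q / n_e = 0.3360 / 0.22 = 1.527 m/day.
Travel time t = L / v = 2610 / 1.527 = 1709 days = 4.679 years.

4.68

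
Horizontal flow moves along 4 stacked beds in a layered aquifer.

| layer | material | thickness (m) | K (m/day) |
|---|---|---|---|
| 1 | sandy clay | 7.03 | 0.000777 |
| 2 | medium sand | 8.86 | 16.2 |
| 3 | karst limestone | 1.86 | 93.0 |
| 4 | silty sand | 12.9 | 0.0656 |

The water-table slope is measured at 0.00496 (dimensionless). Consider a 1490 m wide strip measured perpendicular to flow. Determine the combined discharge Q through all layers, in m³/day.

2350

Flow is parallel to layering, so each bed carries its own Darcy discharge and the transmissivities add.
Σ(K_i·b_i) = 0.000777×7.03 + 16.2×8.86 + 93.0×1.86 + 0.0656×12.9 = 317.4 m²/day.
Hydraulic gradient i = 0.00496.
Q = Σ(K_i·b_i) · W · i = 317.4 × 1490 × 0.004960 = 2345 m³/day.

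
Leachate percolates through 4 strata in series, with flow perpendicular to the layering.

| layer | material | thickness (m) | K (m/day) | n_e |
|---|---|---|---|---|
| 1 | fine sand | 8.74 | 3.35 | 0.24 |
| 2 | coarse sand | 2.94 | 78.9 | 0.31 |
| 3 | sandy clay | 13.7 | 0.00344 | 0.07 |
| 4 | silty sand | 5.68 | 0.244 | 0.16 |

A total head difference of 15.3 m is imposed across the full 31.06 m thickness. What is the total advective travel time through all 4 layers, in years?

With flow normal to the layers, continuity requires the same specific discharge q through every layer.
Σ(b_i/K_i) = 8.74/3.35 + 2.94/78.9 + 13.7/0.00344 + 5.68/0.244 = 4008 d.
q = Δh / Σ(b_i/K_i) = 15.3 / 4008 = 0.003817 m/day.
In each layer the seepage velocity is v_i = q/n_i, so the layer transit time is t_i = b_i·n_i / q:
  layer 1 (fine sand): t_1 = 8.74 × 0.24 / 0.003817 = 549.6 d
  layer 2 (coarse sand): t_2 = 2.94 × 0.31 / 0.003817 = 238.8 d
  layer 3 (sandy clay): t_3 = 13.7 × 0.07 / 0.003817 = 251.3 d
  layer 4 (silty sand): t_4 = 5.68 × 0.16 / 0.003817 = 238.1 d
Total t = Σ t_i = 1278 days = 3.498 years.

3.50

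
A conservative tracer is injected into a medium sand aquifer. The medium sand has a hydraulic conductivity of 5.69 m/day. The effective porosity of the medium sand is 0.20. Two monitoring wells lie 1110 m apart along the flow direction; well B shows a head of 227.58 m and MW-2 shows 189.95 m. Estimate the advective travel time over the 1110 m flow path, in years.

Hydraulic gradient i = (227.58 − 189.95) / 1110 = 37.63 / 1110 = 0.03390.
Darcy flux q = K · i = 5.690 × 0.03390 = 0.1929 m/day.
Seepage velocity v = q / n_e = 0.1929 / 0.20 = 0.9645 m/day.
Travel time t = L / v = 1110 / 0.9645 = 1151 days = 3.151 years.

3.15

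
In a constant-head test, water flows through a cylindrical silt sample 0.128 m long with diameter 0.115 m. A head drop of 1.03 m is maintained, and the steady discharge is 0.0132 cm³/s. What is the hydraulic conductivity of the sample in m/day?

Cross-sectional area A = π·(d/2)² = π × (0.115/2)² = 0.01039 m².
Convert discharge: 0.0132 cm³/s = 1.320e-08 m³/s.
Darcy's law rearranged: K = Q·L / (A·Δh) = 1.320e-08 × 0.128 / (0.01039 × 1.03) = 1.579e-07 m/s = 0.01365 m/day.

0.0136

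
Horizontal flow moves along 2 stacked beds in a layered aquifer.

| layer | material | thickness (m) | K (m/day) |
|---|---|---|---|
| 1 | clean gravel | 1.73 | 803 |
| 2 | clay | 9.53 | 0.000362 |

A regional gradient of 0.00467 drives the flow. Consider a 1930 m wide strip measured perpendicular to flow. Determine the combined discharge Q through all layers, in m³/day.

12500

Flow is parallel to layering, so each bed carries its own Darcy discharge and the transmissivities add.
Σ(K_i·b_i) = 803×1.73 + 0.000362×9.53 = 1389 m²/day.
Hydraulic gradient i = 0.00467.
Q = Σ(K_i·b_i) · W · i = 1389 × 1930 × 0.004670 = 12521 m³/day.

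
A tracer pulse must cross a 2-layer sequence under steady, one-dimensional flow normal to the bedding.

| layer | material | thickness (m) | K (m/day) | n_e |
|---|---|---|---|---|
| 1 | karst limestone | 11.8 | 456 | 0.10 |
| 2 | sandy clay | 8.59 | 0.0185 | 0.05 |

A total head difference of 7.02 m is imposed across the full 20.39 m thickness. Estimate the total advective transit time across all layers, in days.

With flow normal to the layers, continuity requires the same specific discharge q through every layer.
Σ(b_i/K_i) = 11.8/456 + 8.59/0.0185 = 464.4 d.
q = Δh / Σ(b_i/K_i) = 7.02 / 464.4 = 0.01512 m/day.
In each layer the seepage velocity is v_i = q/n_i, so the layer transit time is t_i = b_i·n_i / q:
  layer 1 (karst limestone): t_1 = 11.8 × 0.10 / 0.01512 = 78.05 d
  layer 2 (sandy clay): t_2 = 8.59 × 0.05 / 0.01512 = 28.41 d
Total t = Σ t_i = 106.5 days.

106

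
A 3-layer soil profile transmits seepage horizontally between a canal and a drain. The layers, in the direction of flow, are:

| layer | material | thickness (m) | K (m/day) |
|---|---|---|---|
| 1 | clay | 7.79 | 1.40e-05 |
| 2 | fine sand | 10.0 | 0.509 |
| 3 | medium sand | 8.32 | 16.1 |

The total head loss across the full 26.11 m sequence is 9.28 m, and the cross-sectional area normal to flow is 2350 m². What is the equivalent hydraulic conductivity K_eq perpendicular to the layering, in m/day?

Flow is perpendicular to layering, so the layers act in series and the equivalent K is the thickness-weighted harmonic mean.
Total thickness L = 7.79 + 10.0 + 8.32 = 26.11 m.
Σ(b_i/K_i) = 7.79/1.40e-05 + 10.0/0.509 + 8.32/16.1 = 5.564e+05 d.
K_eq = L / Σ(b_i/K_i) = 26.11 / 5.564e+05 = 4.692e-05 m/day.

4.69e-05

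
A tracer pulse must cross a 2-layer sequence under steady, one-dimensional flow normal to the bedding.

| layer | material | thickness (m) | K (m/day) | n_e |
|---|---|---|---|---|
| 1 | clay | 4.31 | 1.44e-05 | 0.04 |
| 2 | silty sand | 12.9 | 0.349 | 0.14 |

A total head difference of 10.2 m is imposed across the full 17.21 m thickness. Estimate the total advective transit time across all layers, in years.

159

With flow normal to the layers, continuity requires the same specific discharge q through every layer.
Σ(b_i/K_i) = 4.31/1.44e-05 + 12.9/0.349 = 2.993e+05 d.
q = Δh / Σ(b_i/K_i) = 10.2 / 2.993e+05 = 3.407e-05 m/day.
In each layer the seepage velocity is v_i = q/n_i, so the layer transit time is t_i = b_i·n_i / q:
  layer 1 (clay): t_1 = 4.31 × 0.04 / 3.407e-05 = 5059 d
  layer 2 (silty sand): t_2 = 12.9 × 0.14 / 3.407e-05 = 53001 d
Total t = Σ t_i = 58061 days = 159.0 years.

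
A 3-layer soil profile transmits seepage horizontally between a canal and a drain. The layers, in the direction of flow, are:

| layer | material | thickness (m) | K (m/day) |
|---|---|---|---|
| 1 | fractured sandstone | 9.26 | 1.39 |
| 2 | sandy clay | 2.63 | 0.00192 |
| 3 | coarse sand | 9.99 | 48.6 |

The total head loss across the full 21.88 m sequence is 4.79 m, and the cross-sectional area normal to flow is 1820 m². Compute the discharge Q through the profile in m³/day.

6.33

Flow is perpendicular to layering, so the layers act in series and the equivalent K is the thickness-weighted harmonic mean.
Total thickness L = 9.26 + 2.63 + 9.99 = 21.88 m.
Σ(b_i/K_i) = 9.26/1.39 + 2.63/0.00192 + 9.99/48.6 = 1377 d.
K_eq = L / Σ(b_i/K_i) = 21.88 / 1377 = 0.01589 m/day.
Q = K_eq · A · (Δh/L) = 0.01589 × 1820 × (4.79/21.88) = 6.333 m³/day.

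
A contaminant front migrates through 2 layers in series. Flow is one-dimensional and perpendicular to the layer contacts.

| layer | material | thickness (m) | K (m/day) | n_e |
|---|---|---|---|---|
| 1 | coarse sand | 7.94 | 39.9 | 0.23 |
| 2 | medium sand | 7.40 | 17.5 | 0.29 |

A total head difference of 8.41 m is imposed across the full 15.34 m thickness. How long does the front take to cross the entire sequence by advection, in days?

With flow normal to the layers, continuity requires the same specific discharge q through every layer.
Σ(b_i/K_i) = 7.94/39.9 + 7.40/17.5 = 0.6219 d.
q = Δh / Σ(b_i/K_i) = 8.41 / 0.6219 = 13.52 m/day.
In each layer the seepage velocity is v_i = q/n_i, so the layer transit time is t_i = b_i·n_i / q:
  layer 1 (coarse sand): t_1 = 7.94 × 0.23 / 13.52 = 0.1350 d
  layer 2 (medium sand): t_2 = 7.40 × 0.29 / 13.52 = 0.1587 d
Total t = Σ t_i = 0.2937 days.

0.294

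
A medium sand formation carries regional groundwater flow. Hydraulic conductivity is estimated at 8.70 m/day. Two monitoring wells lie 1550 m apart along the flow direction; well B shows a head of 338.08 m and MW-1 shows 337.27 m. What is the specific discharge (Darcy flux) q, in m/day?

Hydraulic gradient i = (338.08 − 337.27) / 1550 = 0.81 / 1550 = 0.0005226.
Specific discharge q = K · i = 8.700 × 0.0005226 = 0.004546 m/day.

0.00455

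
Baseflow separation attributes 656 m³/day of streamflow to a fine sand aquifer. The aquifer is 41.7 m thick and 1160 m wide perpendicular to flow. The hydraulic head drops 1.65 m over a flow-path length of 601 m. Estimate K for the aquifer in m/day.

4.94

Cross-sectional area A = 1160 × 41.7 = 48372 m².
Hydraulic gradient i = Δh / L = 1.65 / 601 = 0.002745.
From Q = K·A·i, K = Q / (A·i) = 656 / (48372 × 0.002745) = 4.940 m/day.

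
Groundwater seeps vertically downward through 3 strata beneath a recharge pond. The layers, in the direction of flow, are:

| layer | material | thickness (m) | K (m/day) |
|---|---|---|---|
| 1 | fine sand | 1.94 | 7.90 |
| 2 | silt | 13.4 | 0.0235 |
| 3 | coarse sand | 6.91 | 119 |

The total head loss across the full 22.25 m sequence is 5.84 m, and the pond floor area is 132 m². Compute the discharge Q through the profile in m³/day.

1.35

Flow is perpendicular to layering, so the layers act in series and the equivalent K is the thickness-weighted harmonic mean.
Total thickness L = 1.94 + 13.4 + 6.91 = 22.25 m.
Σ(b_i/K_i) = 1.94/7.90 + 13.4/0.0235 + 6.91/119 = 570.5 d.
K_eq = L / Σ(b_i/K_i) = 22.25 / 570.5 = 0.03900 m/day.
Q = K_eq · A · (Δh/L) = 0.03900 × 132 × (5.84/22.25) = 1.351 m³/day.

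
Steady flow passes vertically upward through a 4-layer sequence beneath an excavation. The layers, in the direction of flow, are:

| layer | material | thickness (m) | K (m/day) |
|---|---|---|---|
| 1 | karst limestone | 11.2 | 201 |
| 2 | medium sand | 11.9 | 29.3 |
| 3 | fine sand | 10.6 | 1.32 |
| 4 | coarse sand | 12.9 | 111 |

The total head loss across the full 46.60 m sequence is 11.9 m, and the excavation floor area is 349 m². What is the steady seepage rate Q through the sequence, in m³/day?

482

Flow is perpendicular to layering, so the layers act in series and the equivalent K is the thickness-weighted harmonic mean.
Total thickness L = 11.2 + 11.9 + 10.6 + 12.9 = 46.60 m.
Σ(b_i/K_i) = 11.2/201 + 11.9/29.3 + 10.6/1.32 + 12.9/111 = 8.608 d.
K_eq = L / Σ(b_i/K_i) = 46.60 / 8.608 = 5.413 m/day.
Q = K_eq · A · (Δh/L) = 5.413 × 349 × (11.9/46.60) = 482.4 m³/day.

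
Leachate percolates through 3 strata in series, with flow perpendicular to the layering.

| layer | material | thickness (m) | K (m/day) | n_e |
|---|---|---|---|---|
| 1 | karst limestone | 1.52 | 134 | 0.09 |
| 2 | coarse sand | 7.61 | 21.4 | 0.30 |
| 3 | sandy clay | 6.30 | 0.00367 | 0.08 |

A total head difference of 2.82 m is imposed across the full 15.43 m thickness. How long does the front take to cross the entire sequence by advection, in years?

With flow normal to the layers, continuity requires the same specific discharge q through every layer.
Σ(b_i/K_i) = 1.52/134 + 7.61/21.4 + 6.30/0.00367 = 1717 d.
q = Δh / Σ(b_i/K_i) = 2.82 / 1717 = 0.001642 m/day.
In each layer the seepage velocity is v_i = q/n_i, so the layer transit time is t_i = b_i·n_i / q:
  layer 1 (karst limestone): t_1 = 1.52 × 0.09 / 0.001642 = 83.29 d
  layer 2 (coarse sand): t_2 = 7.61 × 0.30 / 0.001642 = 1390 d
  layer 3 (sandy clay): t_3 = 6.30 × 0.08 / 0.001642 = 306.9 d
Total t = Σ t_i = 1780 days = 4.874 years.

4.87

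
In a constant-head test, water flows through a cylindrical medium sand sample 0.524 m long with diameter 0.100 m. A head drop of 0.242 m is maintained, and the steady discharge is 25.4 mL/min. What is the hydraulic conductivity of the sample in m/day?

10.1

Cross-sectional area A = π·(d/2)² = π × (0.100/2)² = 0.007854 m².
Convert discharge: 25.4 mL/min = 4.233e-07 m³/s.
Darcy's law rearranged: K = Q·L / (A·Δh) = 4.233e-07 × 0.524 / (0.007854 × 0.242) = 0.0001167 m/s = 10.08 m/day.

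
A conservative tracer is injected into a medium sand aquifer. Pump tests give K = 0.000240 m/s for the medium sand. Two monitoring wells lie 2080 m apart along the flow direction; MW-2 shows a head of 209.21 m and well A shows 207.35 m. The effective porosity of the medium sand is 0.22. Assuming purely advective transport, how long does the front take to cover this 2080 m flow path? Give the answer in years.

67.6

Convert K: 0.000240 m/s × 86400 = 20.74 m/day.
Hydraulic gradient i = (209.21 − 207.35) / 2080 = 1.86 / 2080 = 0.0008942.
Darcy flux q = K · i = 20.74 × 0.0008942 = 0.01854 m/day.
Seepage velocity v = q / n_e = 0.01854 / 0.22 = 0.08429 m/day.
Travel time t = L / v = 2080 / 0.08429 = 24678 days = 67.56 years.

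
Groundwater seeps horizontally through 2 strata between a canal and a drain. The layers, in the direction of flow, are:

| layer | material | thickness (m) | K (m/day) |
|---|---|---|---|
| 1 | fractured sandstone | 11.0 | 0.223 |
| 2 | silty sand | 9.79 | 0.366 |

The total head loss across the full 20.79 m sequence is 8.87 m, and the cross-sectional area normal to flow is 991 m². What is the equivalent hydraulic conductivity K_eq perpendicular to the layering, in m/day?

0.273

Flow is perpendicular to layering, so the layers act in series and the equivalent K is the thickness-weighted harmonic mean.
Total thickness L = 11.0 + 9.79 = 20.79 m.
Σ(b_i/K_i) = 11.0/0.223 + 9.79/0.366 = 76.08 d.
K_eq = L / Σ(b_i/K_i) = 20.79 / 76.08 = 0.2733 m/day.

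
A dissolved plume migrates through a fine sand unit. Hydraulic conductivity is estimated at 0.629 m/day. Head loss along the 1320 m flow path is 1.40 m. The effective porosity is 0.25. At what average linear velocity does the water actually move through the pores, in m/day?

Hydraulic gradient i = Δh / L = 1.40 / 1320 = 0.001061.
Darcy flux q = K · i = 0.6290 × 0.001061 = 0.0006671 m/day.
Seepage velocity v = q / n_e = 0.0006671 / 0.25 = 0.002668 m/day.

0.00267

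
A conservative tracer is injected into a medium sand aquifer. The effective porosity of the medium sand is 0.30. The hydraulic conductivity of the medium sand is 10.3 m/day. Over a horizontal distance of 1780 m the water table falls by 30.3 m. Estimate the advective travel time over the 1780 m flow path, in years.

8.34

Hydraulic gradient i = Δh / L = 30.3 / 1780 = 0.01702.
Darcy flux q = K · i = 10.30 × 0.01702 = 0.1753 m/day.
Seepage velocity v = q / n_e = 0.1753 / 0.30 = 0.5844 m/day.
Travel time t = L / v = 1780 / 0.5844 = 3046 days = 8.339 years.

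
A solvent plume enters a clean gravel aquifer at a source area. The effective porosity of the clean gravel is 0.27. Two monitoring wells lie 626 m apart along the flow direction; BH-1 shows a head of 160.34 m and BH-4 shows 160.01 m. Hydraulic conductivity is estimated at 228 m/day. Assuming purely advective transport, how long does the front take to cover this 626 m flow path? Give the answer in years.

3.85

Hydraulic gradient i = (160.34 − 160.01) / 626 = 0.33 / 626 = 0.0005272.
Darcy flux q = K · i = 228.0 × 0.0005272 = 0.1202 m/day.
Seepage velocity v = q / n_e = 0.1202 / 0.27 = 0.4452 m/day.
Travel time t = L / v = 626 / 0.4452 = 1406 days = 3.850 years.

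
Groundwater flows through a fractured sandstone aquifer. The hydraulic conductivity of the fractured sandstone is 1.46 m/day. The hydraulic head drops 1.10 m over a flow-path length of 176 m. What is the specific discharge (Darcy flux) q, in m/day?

0.00912

Hydraulic gradient i = Δh / L = 1.10 / 176 = 0.006250.
Specific discharge q = K · i = 1.460 × 0.006250 = 0.009125 m/day.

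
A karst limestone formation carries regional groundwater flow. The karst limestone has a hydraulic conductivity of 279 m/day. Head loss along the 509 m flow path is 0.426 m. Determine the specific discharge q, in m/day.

Hydraulic gradient i = Δh / L = 0.426 / 509 = 0.0008369.
Specific discharge q = K · i = 279.0 × 0.0008369 = 0.2335 m/day.

0.234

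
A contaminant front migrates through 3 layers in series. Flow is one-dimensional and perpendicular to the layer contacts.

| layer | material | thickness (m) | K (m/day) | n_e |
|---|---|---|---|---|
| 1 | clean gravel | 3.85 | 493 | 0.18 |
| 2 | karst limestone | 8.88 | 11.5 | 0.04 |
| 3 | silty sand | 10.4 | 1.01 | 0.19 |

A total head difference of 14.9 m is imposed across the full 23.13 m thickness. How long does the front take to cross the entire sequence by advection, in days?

2.25

With flow normal to the layers, continuity requires the same specific discharge q through every layer.
Σ(b_i/K_i) = 3.85/493 + 8.88/11.5 + 10.4/1.01 = 11.08 d.
q = Δh / Σ(b_i/K_i) = 14.9 / 11.08 = 1.345 m/day.
In each layer the seepage velocity is v_i = q/n_i, so the layer transit time is t_i = b_i·n_i / q:
  layer 1 (clean gravel): t_1 = 3.85 × 0.18 / 1.345 = 0.5152 d
  layer 2 (karst limestone): t_2 = 8.88 × 0.04 / 1.345 = 0.2641 d
  layer 3 (silty sand): t_3 = 10.4 × 0.19 / 1.345 = 1.469 d
Total t = Σ t_i = 2.248 days.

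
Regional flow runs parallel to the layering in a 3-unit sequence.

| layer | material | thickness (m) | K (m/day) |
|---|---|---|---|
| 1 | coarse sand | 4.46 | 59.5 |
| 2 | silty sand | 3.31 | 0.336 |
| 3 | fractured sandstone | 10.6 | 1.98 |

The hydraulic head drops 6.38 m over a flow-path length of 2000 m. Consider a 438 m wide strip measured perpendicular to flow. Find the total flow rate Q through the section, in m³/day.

Flow is parallel to layering, so each bed carries its own Darcy discharge and the transmissivities add.
Σ(K_i·b_i) = 59.5×4.46 + 0.336×3.31 + 1.98×10.6 = 287.5 m²/day.
Hydraulic gradient i = Δh / L = 6.38 / 2000 = 0.003190.
Q = Σ(K_i·b_i) · W · i = 287.5 × 438 × 0.003190 = 401.7 m³/day.

402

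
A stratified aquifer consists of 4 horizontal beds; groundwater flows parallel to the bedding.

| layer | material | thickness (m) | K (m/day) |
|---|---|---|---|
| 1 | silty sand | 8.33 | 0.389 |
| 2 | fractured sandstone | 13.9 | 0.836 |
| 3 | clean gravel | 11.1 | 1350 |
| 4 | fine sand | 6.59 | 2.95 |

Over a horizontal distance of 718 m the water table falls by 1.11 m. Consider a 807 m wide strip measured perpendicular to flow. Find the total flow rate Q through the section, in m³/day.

18700

Flow is parallel to layering, so each bed carries its own Darcy discharge and the transmissivities add.
Σ(K_i·b_i) = 0.389×8.33 + 0.836×13.9 + 1350×11.1 + 2.95×6.59 = 15019 m²/day.
Hydraulic gradient i = Δh / L = 1.11 / 718 = 0.001546.
Q = Σ(K_i·b_i) · W · i = 15019 × 807 × 0.001546 = 18738 m³/day.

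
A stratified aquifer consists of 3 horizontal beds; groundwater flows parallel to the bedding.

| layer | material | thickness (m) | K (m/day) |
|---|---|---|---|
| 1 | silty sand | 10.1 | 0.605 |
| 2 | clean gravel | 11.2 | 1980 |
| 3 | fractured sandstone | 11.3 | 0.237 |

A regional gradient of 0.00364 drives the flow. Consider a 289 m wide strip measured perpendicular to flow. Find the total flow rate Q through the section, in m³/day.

Flow is parallel to layering, so each bed carries its own Darcy discharge and the transmissivities add.
Σ(K_i·b_i) = 0.605×10.1 + 1980×11.2 + 0.237×11.3 = 22185 m²/day.
Hydraulic gradient i = 0.00364.
Q = Σ(K_i·b_i) · W · i = 22185 × 289 × 0.003640 = 23338 m³/day.

23300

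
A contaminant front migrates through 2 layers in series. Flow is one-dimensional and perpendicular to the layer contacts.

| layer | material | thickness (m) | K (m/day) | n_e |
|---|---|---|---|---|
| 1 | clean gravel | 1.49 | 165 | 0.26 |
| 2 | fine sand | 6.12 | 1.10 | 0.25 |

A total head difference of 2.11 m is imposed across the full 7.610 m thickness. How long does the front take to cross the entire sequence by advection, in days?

5.06

With flow normal to the layers, continuity requires the same specific discharge q through every layer.
Σ(b_i/K_i) = 1.49/165 + 6.12/1.10 = 5.573 d.
q = Δh / Σ(b_i/K_i) = 2.11 / 5.573 = 0.3786 m/day.
In each layer the seepage velocity is v_i = q/n_i, so the layer transit time is t_i = b_i·n_i / q:
  layer 1 (clean gravel): t_1 = 1.49 × 0.26 / 0.3786 = 1.023 d
  layer 2 (fine sand): t_2 = 6.12 × 0.25 / 0.3786 = 4.041 d
Total t = Σ t_i = 5.064 days.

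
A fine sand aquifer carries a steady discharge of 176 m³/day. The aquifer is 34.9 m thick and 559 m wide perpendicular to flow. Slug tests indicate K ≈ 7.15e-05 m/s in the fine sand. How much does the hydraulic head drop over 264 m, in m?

Convert K: 7.15e-05 m/s × 86400 = 6.178 m/day.
Cross-sectional area A = 559 × 34.9 = 19509 m².
From Q = K·A·i, i = Q / (K·A) = 176 / (6.178 × 19509) = 0.001460.
Head loss Δh = i · L = 0.001460 × 264 = 0.3855 m.

0.386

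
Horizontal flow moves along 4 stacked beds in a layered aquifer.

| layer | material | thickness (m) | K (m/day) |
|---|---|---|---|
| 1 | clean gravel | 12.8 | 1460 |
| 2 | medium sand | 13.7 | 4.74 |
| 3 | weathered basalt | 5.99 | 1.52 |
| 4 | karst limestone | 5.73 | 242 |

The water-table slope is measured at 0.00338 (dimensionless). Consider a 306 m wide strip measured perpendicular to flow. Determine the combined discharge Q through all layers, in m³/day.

20800

Flow is parallel to layering, so each bed carries its own Darcy discharge and the transmissivities add.
Σ(K_i·b_i) = 1460×12.8 + 4.74×13.7 + 1.52×5.99 + 242×5.73 = 20149 m²/day.
Hydraulic gradient i = 0.00338.
Q = Σ(K_i·b_i) · W · i = 20149 × 306 × 0.003380 = 20839 m³/day.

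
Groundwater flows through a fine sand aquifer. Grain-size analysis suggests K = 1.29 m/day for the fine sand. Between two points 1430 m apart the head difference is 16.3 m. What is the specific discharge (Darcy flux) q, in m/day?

Hydraulic gradient i = Δh / L = 16.3 / 1430 = 0.01140.
Specific discharge q = K · i = 1.290 × 0.01140 = 0.01470 m/day.

0.0147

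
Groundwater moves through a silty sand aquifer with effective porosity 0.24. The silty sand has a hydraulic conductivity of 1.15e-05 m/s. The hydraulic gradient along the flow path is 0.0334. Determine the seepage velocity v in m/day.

0.138

Convert K: 1.15e-05 m/s × 86400 = 0.9936 m/day.
Hydraulic gradient i = 0.0334.
Darcy flux q = K · i = 0.9936 × 0.03340 = 0.03319 m/day.
Seepage velocity v = q / n_e = 0.03319 / 0.24 = 0.1383 m/day.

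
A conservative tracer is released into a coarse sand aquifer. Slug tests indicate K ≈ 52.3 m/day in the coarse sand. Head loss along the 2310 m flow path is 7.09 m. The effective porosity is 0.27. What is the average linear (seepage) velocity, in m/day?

Hydraulic gradient i = Δh / L = 7.09 / 2310 = 0.003069.
Darcy flux q = K · i = 52.30 × 0.003069 = 0.1605 m/day.
Seepage velocity v = q / n_e = 0.1605 / 0.27 = 0.5945 m/day.

0.595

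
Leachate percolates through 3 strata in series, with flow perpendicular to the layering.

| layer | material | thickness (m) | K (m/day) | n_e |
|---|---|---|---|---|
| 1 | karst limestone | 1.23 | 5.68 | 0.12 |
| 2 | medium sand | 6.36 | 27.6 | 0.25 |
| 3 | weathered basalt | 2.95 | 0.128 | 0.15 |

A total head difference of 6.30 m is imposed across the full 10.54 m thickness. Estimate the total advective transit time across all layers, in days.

With flow normal to the layers, continuity requires the same specific discharge q through every layer.
Σ(b_i/K_i) = 1.23/5.68 + 6.36/27.6 + 2.95/0.128 = 23.49 d.
q = Δh / Σ(b_i/K_i) = 6.30 / 23.49 = 0.2682 m/day.
In each layer the seepage velocity is v_i = q/n_i, so the layer transit time is t_i = b_i·n_i / q:
  layer 1 (karst limestone): t_1 = 1.23 × 0.12 / 0.2682 = 0.5504 d
  layer 2 (medium sand): t_2 = 6.36 × 0.25 / 0.2682 = 5.929 d
  layer 3 (weathered basalt): t_3 = 2.95 × 0.15 / 0.2682 = 1.650 d
Total t = Σ t_i = 8.130 days.

8.13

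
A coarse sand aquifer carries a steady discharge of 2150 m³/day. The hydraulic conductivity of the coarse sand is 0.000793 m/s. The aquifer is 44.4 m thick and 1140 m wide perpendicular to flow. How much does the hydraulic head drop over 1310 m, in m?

0.812

Convert K: 0.000793 m/s × 86400 = 68.52 m/day.
Cross-sectional area A = 1140 × 44.4 = 50616 m².
From Q = K·A·i, i = Q / (K·A) = 2150 / (68.52 × 50616) = 0.0006200.
Head loss Δh = i · L = 0.0006200 × 1310 = 0.8121 m.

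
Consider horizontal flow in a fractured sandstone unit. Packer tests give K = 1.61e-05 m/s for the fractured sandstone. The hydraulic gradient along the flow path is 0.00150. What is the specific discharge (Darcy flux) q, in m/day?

0.00209

Convert K: 1.61e-05 m/s × 86400 = 1.391 m/day.
Hydraulic gradient i = 0.00150.
Specific discharge q = K · i = 1.391 × 0.001500 = 0.002087 m/day.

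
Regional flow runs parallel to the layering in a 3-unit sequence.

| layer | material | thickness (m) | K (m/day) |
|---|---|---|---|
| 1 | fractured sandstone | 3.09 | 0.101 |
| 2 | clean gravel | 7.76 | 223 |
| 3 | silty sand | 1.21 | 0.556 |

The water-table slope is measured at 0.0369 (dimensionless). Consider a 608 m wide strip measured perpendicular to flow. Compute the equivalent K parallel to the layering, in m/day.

Flow is parallel to layering, so each bed carries its own Darcy discharge and the transmissivities add.
Σ(K_i·b_i) = 0.101×3.09 + 223×7.76 + 0.556×1.21 = 1731 m²/day.
Total thickness b = 12.06 m, so K_eq = Σ(K_i·b_i)/b = 143.6 m/day.

144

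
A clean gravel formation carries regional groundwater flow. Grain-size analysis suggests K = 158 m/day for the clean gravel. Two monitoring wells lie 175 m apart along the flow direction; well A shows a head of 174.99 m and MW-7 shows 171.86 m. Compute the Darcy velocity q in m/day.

2.83

Hydraulic gradient i = (174.99 − 171.86) / 175 = 3.13 / 175 = 0.01789.
Specific discharge q = K · i = 158.0 × 0.01789 = 2.826 m/day.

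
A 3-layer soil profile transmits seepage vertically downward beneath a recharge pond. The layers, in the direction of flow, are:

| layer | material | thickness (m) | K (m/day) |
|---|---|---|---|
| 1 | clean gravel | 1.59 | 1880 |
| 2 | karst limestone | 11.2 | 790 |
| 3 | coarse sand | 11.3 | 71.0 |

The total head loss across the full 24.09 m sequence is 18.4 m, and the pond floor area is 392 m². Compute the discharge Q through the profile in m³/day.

Flow is perpendicular to layering, so the layers act in series and the equivalent K is the thickness-weighted harmonic mean.
Total thickness L = 1.59 + 11.2 + 11.3 = 24.09 m.
Σ(b_i/K_i) = 1.59/1880 + 11.2/790 + 11.3/71.0 = 0.1742 d.
K_eq = L / Σ(b_i/K_i) = 24.09 / 0.1742 = 138.3 m/day.
Q = K_eq · A · (Δh/L) = 138.3 × 392 × (18.4/24.09) = 41411 m³/day.

41400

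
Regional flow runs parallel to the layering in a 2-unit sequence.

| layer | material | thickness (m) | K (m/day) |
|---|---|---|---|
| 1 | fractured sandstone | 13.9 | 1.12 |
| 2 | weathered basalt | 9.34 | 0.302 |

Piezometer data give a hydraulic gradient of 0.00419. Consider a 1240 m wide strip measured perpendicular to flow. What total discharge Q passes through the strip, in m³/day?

Flow is parallel to layering, so each bed carries its own Darcy discharge and the transmissivities add.
Σ(K_i·b_i) = 1.12×13.9 + 0.302×9.34 = 18.39 m²/day.
Hydraulic gradient i = 0.00419.
Q = Σ(K_i·b_i) · W · i = 18.39 × 1240 × 0.004190 = 95.54 m³/day.

95.5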